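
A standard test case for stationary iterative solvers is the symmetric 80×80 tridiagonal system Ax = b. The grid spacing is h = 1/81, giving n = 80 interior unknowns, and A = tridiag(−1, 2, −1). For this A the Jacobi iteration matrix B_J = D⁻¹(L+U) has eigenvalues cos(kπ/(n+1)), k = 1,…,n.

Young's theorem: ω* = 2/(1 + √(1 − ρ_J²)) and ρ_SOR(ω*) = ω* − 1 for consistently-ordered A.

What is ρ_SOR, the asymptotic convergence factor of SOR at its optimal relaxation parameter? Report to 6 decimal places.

ρ_SOR = 0.925344

ρ_J = max_k |cos(kπ/81)| = cos(π/81) = 0.999248
√(1−ρ_J²) simplifies to sin(π/81) = 0.0387754.
ω* = 2/(1 + 0.0387754) = 2/1.0387754 = 1.925344.
At ω = 1.925344 every |λ(B_ω)| = ω−1, so ρ_SOR = 0.925344.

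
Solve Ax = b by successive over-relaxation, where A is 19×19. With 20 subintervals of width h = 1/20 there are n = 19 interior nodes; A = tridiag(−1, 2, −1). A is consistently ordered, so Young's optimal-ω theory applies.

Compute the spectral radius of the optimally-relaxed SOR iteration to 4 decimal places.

spectrum of D⁻¹(L+U) = {cos(kπ/20) : 1≤k≤19}; ρ_J = cos(π/20) = 0.9877.
√(1−ρ_J²) = |sin(π/20)| = 0.15643
ω* = 2/(1 + 0.15643) = 2/1.15643 = 1.7295.
ρ_SOR = ω* − 1 ≈ 0.7295.

ρ_SOR = 0.7295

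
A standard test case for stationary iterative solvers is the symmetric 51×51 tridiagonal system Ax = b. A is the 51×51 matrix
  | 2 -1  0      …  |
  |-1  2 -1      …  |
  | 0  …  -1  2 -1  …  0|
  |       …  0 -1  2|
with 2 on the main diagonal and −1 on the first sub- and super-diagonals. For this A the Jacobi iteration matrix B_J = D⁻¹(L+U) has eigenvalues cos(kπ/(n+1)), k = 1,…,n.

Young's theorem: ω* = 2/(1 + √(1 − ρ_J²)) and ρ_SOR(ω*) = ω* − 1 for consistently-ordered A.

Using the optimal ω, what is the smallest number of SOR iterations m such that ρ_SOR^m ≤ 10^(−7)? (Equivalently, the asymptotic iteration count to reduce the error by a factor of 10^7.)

ρ_J = max_k |cos(kπ/52)| = cos(π/52) = 0.9981756
√(1 − cos²(π/52)) = sin(π/52) ≈ 0.0603785.
Young: ω* = 2/(1+√(1−ρ_J²)) = 2/(1+0.0603785) = 2/1.0603785 = 1.8861190.
and ρ(B_{ω*}) = 1.8861190 − 1 = 0.8861190.
7·ln10 = 16.1181; −ln(0.8861190) = 0.120904; m = ⌈16.1181/0.120904⌉ = ⌈133.313⌉ = 134.

m = 134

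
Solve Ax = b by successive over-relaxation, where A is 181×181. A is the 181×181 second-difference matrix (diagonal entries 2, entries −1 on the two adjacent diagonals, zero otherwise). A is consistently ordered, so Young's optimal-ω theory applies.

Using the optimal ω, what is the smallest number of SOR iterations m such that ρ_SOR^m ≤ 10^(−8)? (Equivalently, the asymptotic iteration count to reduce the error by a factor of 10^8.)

m = 534

[ρ_J] n=181: ρ(B_J) = cos(π/(n+1)) = cos(π/182) = 0.9998510.
√(1 − cos²(π/182)) = sin(π/182) ≈ 0.0172606.
ω* = 2/(1+0.0172606) = 1.9660645
Hence ρ(B_{ω*}) = 1.9660645 − 1 = 0.9660645.
8·ln10 = 18.4207; −ln(0.9660645) = 0.0345247; m = ⌈18.4207/0.0345247⌉ = ⌈533.551⌉ = 534.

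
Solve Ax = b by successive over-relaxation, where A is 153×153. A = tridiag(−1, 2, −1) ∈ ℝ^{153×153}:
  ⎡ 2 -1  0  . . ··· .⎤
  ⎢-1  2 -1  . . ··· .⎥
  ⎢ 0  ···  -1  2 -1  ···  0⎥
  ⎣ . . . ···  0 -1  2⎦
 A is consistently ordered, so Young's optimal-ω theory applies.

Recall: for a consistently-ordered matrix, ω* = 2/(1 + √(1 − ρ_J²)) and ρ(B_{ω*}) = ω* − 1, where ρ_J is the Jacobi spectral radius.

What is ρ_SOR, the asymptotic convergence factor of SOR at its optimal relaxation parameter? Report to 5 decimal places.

spectrum of D⁻¹(L+U) = {cos(kπ/154) : 1≤k≤153}; ρ_J = cos(π/154) = 0.99979.
root = sin(π/154) = 0.020399  (since 1−cos² = sin²).
Young: ω* = 2/(1+√(1−ρ_J²)) = 2/(1+0.020399) = 2/1.020399 = 1.96002.
At ω = 1.96002 every |λ(B_ω)| = ω−1, so ρ_SOR = 0.96002.

ρ_SOR = 0.96002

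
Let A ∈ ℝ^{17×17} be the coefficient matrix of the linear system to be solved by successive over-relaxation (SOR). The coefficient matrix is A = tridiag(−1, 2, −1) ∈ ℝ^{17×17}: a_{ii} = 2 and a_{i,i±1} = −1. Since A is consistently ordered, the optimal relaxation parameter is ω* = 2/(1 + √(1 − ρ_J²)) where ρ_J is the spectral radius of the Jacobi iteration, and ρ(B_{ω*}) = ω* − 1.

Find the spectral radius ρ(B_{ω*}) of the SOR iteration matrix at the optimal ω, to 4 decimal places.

spectrum of D⁻¹(L+U) = {cos(kπ/18) : 1≤k≤17}; ρ_J = cos(π/18) = 0.9848.
√(1−ρ_J²) = |sin(π/18)| = 0.17365
ω* = 2/(1+0.17365) = 1.7041
[ρ_SOR] ω* − 1 = 0.7041.

ρ_SOR = 0.7041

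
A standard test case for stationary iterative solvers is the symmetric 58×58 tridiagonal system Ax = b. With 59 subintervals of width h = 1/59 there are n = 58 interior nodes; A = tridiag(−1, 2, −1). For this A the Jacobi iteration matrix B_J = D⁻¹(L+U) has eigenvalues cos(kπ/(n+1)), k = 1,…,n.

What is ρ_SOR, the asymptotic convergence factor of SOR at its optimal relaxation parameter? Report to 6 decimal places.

ρ_SOR = 0.898935

ρ_J = max_k |cos(kπ/59)| = cos(π/59) = 0.998583
root = sin(π/59) = 0.0532222  (since 1−cos² = sin²).
Then 2/(1+√(1−ρ_J²)) = 2/(1+0.0532222); ω* = 2/1.0532222 = 1.898935.
and ρ(B_{ω*}) = 1.898935 − 1 = 0.898935.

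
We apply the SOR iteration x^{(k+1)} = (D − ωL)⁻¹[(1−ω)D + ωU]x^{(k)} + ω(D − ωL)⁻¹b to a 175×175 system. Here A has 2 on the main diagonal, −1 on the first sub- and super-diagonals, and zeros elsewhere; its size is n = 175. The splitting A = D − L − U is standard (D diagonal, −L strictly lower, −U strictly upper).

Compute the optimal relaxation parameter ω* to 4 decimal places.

ω* = 1.9649

½·tridiag(1,0,1) at n=175: λ_k = cos(kπ/176); max |λ| at k=1 ⇒ ρ_J = cos(π/176) ≈ 0.9998.
√(1−ρ_J²) simplifies to sin(π/176) = 0.01785.
Young: ω* = 2/(1+√(1−ρ_J²)) = 2/(1+0.01785) = 2/1.01785 = 1.9649.
and ρ(B_{ω*}) = 1.9649 − 1 = 0.9649.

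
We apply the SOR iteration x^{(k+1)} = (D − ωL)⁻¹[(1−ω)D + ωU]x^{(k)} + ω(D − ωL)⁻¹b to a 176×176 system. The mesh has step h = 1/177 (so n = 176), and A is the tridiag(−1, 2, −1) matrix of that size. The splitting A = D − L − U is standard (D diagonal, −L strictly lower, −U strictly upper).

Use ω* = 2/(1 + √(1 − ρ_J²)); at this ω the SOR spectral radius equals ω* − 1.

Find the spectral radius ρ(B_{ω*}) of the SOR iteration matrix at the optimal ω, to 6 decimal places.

ρ_SOR = 0.965123

[ρ_J] n=176: ρ(B_J) = cos(π/(n+1)) = cos(π/177) = 0.999842.
root = sin(π/177) = 0.0177482  (since 1−cos² = sin²).
Young: ω* = 2/(1+√(1−ρ_J²)) = 2/(1+0.0177482) = 2/1.0177482 = 1.965123.
Hence ρ(B_{ω*}) = 1.965123 − 1 = 0.965123.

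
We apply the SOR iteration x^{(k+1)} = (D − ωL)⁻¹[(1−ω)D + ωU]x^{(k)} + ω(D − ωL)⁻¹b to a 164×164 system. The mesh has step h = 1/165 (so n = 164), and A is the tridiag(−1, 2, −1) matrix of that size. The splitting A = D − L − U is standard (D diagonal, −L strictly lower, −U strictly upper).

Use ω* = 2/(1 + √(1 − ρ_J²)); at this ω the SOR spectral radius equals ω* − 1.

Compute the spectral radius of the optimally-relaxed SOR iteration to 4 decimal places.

ρ_SOR = 0.9626

[ρ_J] n=164: ρ(B_J) = cos(π/(n+1)) = cos(π/165) = 0.9998.
√(1 − cos²(π/165)) = sin(π/165) ≈ 0.01904.
Then 2/(1+√(1−ρ_J²)) = 2/(1+0.01904); ω* = 2/1.01904 = 1.9626.
Hence ρ(B_{ω*}) = 1.9626 − 1 = 0.9626.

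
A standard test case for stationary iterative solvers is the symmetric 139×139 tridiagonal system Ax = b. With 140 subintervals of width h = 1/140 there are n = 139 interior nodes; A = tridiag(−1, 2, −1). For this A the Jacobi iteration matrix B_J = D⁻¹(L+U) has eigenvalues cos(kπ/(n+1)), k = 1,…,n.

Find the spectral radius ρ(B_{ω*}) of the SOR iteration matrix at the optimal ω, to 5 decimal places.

n=139: λ(B_J) = 1 − λ(A)/2 = cos(kπ/140); k=1 gives ρ_J = 0.99975.
root = sin(π/140) = 0.022438  (since 1−cos² = sin²).
ω* = 2 / (1 + 0.022438) = 2 / 1.022438 ≈ 1.95611.
ρ_SOR = ω* − 1 = 1.95611 − 1 = 0.95611.

ρ_SOR = 0.95611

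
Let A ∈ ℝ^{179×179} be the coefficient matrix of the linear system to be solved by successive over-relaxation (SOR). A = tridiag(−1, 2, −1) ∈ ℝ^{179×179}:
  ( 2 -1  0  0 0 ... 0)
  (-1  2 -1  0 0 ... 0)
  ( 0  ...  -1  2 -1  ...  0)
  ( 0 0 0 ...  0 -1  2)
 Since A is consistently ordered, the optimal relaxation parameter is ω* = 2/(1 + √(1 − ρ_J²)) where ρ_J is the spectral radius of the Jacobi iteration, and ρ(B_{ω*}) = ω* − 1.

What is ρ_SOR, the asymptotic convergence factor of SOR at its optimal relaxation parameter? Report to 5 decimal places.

B_J for the 179×179 system has eigenvalues cos(kπ/180); ρ_J = cos(π/180) = 0.99985.
√(1−ρ_J²) = |sin(π/180)| = 0.017452
So ω* = 2/1.017452 = 1.96569 (Young).
and ρ(B_{ω*}) = 1.96569 − 1 = 0.96569.

ρ_SOR = 0.96569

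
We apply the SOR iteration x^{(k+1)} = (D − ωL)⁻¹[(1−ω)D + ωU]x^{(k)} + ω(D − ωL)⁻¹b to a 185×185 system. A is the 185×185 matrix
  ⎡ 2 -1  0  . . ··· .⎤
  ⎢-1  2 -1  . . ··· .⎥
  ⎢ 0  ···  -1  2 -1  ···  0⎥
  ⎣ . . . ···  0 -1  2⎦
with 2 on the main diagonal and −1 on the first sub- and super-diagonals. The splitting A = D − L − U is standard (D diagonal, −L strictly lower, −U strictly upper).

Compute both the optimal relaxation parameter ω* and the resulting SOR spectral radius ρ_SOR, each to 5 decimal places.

n=185: λ(B_J) = 1 − λ(A)/2 = cos(kπ/186); k=1 gives ρ_J = 0.99986.
√(1 − cos²(π/186)) = sin(π/186) ≈ 0.016889.
So ω* = 2/1.016889 = 1.96678 (Young).
Hence ρ(B_{ω*}) = 1.96678 − 1 = 0.96678.

ω* = 1.96678, ρ_SOR = 0.96678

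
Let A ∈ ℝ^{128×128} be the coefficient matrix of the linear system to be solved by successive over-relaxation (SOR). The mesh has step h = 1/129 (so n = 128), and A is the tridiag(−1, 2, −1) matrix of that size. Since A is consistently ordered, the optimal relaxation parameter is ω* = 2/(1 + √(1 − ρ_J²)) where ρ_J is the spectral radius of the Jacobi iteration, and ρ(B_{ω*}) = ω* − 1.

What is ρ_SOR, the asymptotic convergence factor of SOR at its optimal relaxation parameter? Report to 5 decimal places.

ρ_SOR = 0.95246

[ρ_J] n=128: ρ(B_J) = cos(π/(n+1)) = cos(π/129) = 0.99970.
√(1 − cos²(π/129)) = sin(π/129) ≈ 0.024351.
So ω* = 2/1.024351 = 1.95246 (Young).
ρ_SOR = ω* − 1 ≈ 0.95246.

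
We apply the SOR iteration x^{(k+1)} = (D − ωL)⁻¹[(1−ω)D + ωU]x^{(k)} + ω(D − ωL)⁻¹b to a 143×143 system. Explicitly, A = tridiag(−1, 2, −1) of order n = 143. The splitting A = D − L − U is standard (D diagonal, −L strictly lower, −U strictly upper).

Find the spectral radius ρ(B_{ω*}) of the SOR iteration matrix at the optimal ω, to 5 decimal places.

B_J for the 143×143 system has eigenvalues cos(kπ/144); ρ_J = cos(π/144) = 0.99976.
1 − cos²(π/144) = sin²(π/144) ⇒ √(1−ρ_J²) = sin(π/144) = 0.021815.
[ω*] 2 ÷ (1 + 0.021815) = 2 ÷ 1.021815 = 1.95730.
ρ_SOR = ω* − 1 ≈ 0.95730.

ρ_SOR = 0.95730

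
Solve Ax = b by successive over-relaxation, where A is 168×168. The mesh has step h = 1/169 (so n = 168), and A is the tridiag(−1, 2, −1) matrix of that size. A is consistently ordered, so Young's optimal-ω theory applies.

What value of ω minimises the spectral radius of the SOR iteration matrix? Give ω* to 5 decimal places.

ω* = 1.96350

n=168: λ(B_J) = 1 − λ(A)/2 = cos(kπ/169); k=1 gives ρ_J = 0.99983.
1 − cos²(π/169) = sin²(π/169) ⇒ √(1−ρ_J²) = sin(π/169) = 0.018588.
ω* = 2/(1+0.018588) = 1.96350
ρ(B_{ω*}) = ω*−1 = 0.96350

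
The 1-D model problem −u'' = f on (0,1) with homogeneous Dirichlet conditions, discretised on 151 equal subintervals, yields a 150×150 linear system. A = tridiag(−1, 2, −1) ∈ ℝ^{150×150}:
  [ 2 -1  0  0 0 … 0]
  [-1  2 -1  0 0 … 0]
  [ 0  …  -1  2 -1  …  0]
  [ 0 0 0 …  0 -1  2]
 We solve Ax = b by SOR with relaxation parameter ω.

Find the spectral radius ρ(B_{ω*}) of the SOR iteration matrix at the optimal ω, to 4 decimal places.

ρ_SOR = 0.9592

With n=150, ρ(Jacobi) = cos(π/151) = 0.9998.
√(1−ρ_J²) = |sin(π/151)| = 0.02080
Then 2/(1+√(1−ρ_J²)) = 2/(1+0.02080); ω* = 2/1.02080 = 1.9592.
ρ(B_{ω*}) = ω*−1 = 0.9592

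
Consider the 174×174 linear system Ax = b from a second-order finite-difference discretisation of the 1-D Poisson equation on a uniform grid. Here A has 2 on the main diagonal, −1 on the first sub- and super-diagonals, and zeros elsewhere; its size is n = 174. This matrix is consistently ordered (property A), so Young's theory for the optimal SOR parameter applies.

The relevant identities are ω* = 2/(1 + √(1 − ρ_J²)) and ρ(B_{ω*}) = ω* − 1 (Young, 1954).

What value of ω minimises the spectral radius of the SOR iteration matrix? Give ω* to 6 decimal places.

½·tridiag(1,0,1) at n=174: λ_k = cos(kπ/175); max |λ| at k=1 ⇒ ρ_J = cos(π/175) ≈ 0.999839.
root = sin(π/175) = 0.0179510  (since 1−cos² = sin²).
So ω* = 2/1.0179510 = 1.964731 (Young).
[ρ_SOR] ω* − 1 = 0.964731.

ω* = 1.964731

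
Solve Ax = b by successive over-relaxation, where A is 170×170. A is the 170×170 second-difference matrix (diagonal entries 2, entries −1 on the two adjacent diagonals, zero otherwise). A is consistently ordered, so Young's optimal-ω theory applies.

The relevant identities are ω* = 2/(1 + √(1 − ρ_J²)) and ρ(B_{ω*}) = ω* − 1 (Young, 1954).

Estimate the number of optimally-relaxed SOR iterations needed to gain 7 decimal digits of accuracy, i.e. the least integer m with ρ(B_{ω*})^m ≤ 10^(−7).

ρ_J = max_k |cos(kπ/171)| = cos(π/171) = 0.9998312
√(1−ρ_J²) = |sin(π/171)| = 0.0183709
ω* = 2 / (1 + 0.0183709) = 2 / 1.0183709 ≈ 1.9639210.
[ρ_SOR] ω* − 1 = 0.9639210.
ρ_SOR^m ≤ 10^(−7) ⇔ m ≥ 7·ln10/(−ln 0.9639210) = 16.1181/0.0367459 = 438.637; m = ⌈438.637⌉ = 439.

m = 439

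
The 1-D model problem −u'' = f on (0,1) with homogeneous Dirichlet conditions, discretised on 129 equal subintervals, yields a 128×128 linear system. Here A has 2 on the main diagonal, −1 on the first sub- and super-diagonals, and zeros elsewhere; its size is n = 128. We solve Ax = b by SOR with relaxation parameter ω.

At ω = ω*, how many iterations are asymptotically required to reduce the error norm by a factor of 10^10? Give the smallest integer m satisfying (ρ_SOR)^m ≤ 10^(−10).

spectrum of D⁻¹(L+U) = {cos(kπ/129) : 1≤k≤128}; ρ_J = cos(π/129) = 0.9997035.
√(1−ρ_J²) simplifies to sin(π/129) = 0.0243510.
ω* = 2/(1 + 0.0243510) = 2/1.0243510 = 1.9524558.
ρ_SOR = ω* − 1 ≈ 0.9524558.
m ≥ 10·ln10 / (−ln 0.9524558) = 472.698; smallest integer m = 473.

m = 473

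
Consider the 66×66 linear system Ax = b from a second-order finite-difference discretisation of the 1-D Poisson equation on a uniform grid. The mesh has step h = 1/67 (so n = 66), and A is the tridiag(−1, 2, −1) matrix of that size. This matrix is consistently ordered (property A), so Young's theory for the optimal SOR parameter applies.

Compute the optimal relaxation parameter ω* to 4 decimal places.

½·tridiag(1,0,1) at n=66: λ_k = cos(kπ/67); max |λ| at k=1 ⇒ ρ_J = cos(π/67) ≈ 0.9989.
√(1−ρ_J²) simplifies to sin(π/67) = 0.04687.
[ω*] 2 ÷ (1 + 0.04687) = 2 ÷ 1.04687 = 1.9105.
ρ_SOR = ω* − 1 ≈ 0.9105.

ω* = 1.9105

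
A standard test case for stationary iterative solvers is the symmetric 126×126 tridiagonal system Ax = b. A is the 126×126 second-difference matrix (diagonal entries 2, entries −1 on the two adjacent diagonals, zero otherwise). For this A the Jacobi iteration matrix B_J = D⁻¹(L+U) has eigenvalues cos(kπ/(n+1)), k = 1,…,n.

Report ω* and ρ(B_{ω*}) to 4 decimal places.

With n=126, ρ(Jacobi) = cos(π/127) = 0.9997.
√(1 − cos²(π/127)) = sin(π/127) ≈ 0.02473.
Young: ω* = 2/(1+√(1−ρ_J²)) = 2/(1+0.02473) = 2/1.02473 = 1.9517.
At ω = 1.9517 every |λ(B_ω)| = ω−1, so ρ_SOR = 0.9517.

ω* = 1.9517, ρ_SOR = 0.9517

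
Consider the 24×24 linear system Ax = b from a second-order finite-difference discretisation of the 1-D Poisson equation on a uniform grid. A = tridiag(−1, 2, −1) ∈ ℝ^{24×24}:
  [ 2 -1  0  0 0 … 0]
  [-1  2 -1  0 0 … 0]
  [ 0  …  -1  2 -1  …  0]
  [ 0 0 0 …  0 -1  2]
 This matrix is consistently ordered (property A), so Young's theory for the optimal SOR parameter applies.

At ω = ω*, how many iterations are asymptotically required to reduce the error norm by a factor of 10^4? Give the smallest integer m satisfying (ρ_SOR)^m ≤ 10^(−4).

spectrum of D⁻¹(L+U) = {cos(kπ/25) : 1≤k≤24}; ρ_J = cos(π/25) = 0.9921147.
1 − cos²(π/25) = sin²(π/25) ⇒ √(1−ρ_J²) = sin(π/25) = 0.1253332.
So ω* = 2/1.1253332 = 1.7772514 (Young).
ρ_SOR = ω* − 1 = 1.7772514 − 1 = 0.7772514.
Need (0.7772514)^m ≤ 10^(−4): m ≥ 4·ln10/|ln 0.7772514| = 9.21034/0.251991 = 36.550 ⇒ m = 37.

m = 37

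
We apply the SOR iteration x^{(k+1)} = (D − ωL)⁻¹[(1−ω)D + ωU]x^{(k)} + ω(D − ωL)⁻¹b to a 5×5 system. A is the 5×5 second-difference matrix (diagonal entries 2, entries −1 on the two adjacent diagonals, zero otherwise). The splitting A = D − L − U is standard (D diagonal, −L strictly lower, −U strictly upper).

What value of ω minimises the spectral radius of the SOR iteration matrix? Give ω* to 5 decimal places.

n=5: λ(B_J) = 1 − λ(A)/2 = cos(kπ/6); k=1 gives ρ_J = 0.86603.
1 − cos²(π/6) = sin²(π/6) ⇒ √(1−ρ_J²) = sin(π/6) = 0.500000.
ω* = 2/(1 + 0.500000) = 2/1.500000 = 1.33333.
Hence ρ(B_{ω*}) = 1.33333 − 1 = 0.33333.

ω* = 1.33333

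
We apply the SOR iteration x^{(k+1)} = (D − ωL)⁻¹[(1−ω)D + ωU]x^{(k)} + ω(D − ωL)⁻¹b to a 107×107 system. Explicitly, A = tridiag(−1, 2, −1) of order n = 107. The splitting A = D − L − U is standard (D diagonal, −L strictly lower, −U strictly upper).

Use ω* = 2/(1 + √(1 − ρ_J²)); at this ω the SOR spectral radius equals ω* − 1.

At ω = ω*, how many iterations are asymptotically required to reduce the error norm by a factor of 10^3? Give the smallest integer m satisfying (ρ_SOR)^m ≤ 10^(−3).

m = 119

½·tridiag(1,0,1) at n=107: λ_k = cos(kπ/108); max |λ| at k=1 ⇒ ρ_J = cos(π/108) ≈ 0.9995770.
√(1 − cos²(π/108)) = sin(π/108) ≈ 0.0290847.
ω* = 2/(1+0.0290847) = 1.9434746
[ρ_SOR] ω* − 1 = 0.9434746.
3·ln10 = 6.90776; −ln(0.9434746) = 0.0581858; m = ⌈6.90776/0.0581858⌉ = ⌈118.719⌉ = 119.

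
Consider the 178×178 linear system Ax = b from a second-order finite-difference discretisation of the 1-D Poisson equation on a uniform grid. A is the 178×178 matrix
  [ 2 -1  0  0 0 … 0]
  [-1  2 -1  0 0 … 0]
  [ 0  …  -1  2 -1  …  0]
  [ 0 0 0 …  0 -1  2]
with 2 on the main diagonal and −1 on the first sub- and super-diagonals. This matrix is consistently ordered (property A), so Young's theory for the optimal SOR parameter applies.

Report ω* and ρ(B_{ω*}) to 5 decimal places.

ω* = 1.96551, ρ_SOR = 0.96551

ρ_J = max_k |cos(kπ/179)| = cos(π/179) = 0.99985
√(1 − cos²(π/179)) = sin(π/179) ≈ 0.017550.
ω* = 2 / (1 + 0.017550) = 2 / 1.017550 ≈ 1.96551.
ρ(B_{ω*}) = ω*−1 = 0.96551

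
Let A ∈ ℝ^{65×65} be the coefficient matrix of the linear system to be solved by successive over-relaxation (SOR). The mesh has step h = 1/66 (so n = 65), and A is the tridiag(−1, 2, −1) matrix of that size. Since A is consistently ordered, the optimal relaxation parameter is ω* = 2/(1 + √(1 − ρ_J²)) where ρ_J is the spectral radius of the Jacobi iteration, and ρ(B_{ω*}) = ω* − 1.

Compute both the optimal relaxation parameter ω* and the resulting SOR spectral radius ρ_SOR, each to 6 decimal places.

n=65: λ(B_J) = 1 − λ(A)/2 = cos(kπ/66); k=1 gives ρ_J = 0.998867.
√(1−ρ_J²) simplifies to sin(π/66) = 0.0475819.
Young: ω* = 2/(1+√(1−ρ_J²)) = 2/(1+0.0475819) = 2/1.0475819 = 1.909159.
[ρ_SOR] ω* − 1 = 0.909159.

ω* = 1.909159, ρ_SOR = 0.909159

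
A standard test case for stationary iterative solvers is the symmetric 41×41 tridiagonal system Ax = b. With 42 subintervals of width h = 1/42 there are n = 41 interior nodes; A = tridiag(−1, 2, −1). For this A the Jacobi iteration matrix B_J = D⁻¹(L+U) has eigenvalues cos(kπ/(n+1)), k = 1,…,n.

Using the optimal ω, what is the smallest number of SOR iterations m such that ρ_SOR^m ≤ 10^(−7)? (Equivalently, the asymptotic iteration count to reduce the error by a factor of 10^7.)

m = 108

[ρ_J] n=41: ρ(B_J) = cos(π/(n+1)) = cos(π/42) = 0.9972038.
root = sin(π/42) = 0.0747301  (since 1−cos² = sin²).
ω* = 2/(1 + 0.0747301) = 2/1.0747301 = 1.8609323.
ρ(B_{ω*}) = ω*−1 = 0.8609323
Need (0.8609323)^m ≤ 10^(−7): m ≥ 7·ln10/|ln 0.8609323| = 16.1181/0.149739 = 107.641 ⇒ m = 108.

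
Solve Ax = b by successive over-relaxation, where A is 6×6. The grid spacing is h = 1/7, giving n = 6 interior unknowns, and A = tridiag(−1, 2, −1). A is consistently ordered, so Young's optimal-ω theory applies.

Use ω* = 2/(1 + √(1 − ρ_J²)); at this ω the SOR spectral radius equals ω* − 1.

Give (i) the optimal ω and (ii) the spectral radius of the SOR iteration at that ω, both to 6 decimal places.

ω* = 1.394813, ρ_SOR = 0.394813

½·tridiag(1,0,1) at n=6: λ_k = cos(kπ/7); max |λ| at k=1 ⇒ ρ_J = cos(π/7) ≈ 0.900969.
1 − cos²(π/7) = sin²(π/7) ⇒ √(1−ρ_J²) = sin(π/7) = 0.4338837.
ω* = 2/(1+0.4338837) = 1.394813
ρ_SOR = ω* − 1 ≈ 0.394813.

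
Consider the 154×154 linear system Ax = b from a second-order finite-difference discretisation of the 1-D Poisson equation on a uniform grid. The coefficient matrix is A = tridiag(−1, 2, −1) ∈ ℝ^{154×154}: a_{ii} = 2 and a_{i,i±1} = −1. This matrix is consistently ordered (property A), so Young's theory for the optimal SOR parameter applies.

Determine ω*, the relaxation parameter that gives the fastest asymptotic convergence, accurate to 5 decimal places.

spectrum of D⁻¹(L+U) = {cos(kπ/155) : 1≤k≤154}; ρ_J = cos(π/155) = 0.99979.
√(1 − cos²(π/155)) = sin(π/155) ≈ 0.020267.
So ω* = 2/1.020267 = 1.96027 (Young).
ρ_SOR = ω* − 1 ≈ 0.96027.

ω* = 1.96027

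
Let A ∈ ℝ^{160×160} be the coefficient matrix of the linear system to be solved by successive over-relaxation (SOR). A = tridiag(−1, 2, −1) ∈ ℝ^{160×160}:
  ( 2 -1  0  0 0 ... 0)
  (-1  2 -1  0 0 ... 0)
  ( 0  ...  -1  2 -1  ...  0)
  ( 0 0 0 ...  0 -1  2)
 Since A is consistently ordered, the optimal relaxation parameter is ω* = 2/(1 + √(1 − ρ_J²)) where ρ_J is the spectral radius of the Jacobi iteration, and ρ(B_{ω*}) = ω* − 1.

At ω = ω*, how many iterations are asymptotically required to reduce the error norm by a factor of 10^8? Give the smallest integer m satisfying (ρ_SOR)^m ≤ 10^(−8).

[ρ_J] n=160: ρ(B_J) = cos(π/(n+1)) = cos(π/161) = 0.9998096.
1 − cos²(π/161) = sin²(π/161) ⇒ √(1−ρ_J²) = sin(π/161) = 0.0195118.
ω* = 2/(1+0.0195118) = 1.9617232
ρ_SOR = ω* − 1 = 1.9617232 − 1 = 0.9617232.
8·ln10 = 18.4207; −ln(0.9617232) = 0.0390286; m = ⌈18.4207/0.0390286⌉ = ⌈471.980⌉ = 472.

m = 472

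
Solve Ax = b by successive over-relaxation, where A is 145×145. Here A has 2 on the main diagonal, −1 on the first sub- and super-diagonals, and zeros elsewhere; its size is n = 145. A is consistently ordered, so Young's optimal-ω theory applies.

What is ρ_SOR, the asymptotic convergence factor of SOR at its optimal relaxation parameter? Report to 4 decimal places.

ρ_SOR = 0.9579

ρ_J = max_k |cos(kπ/146)| = cos(π/146) = 0.9998
√(1−ρ_J²) = |sin(π/146)| = 0.02152
Young: ω* = 2/(1+√(1−ρ_J²)) = 2/(1+0.02152) = 2/1.02152 = 1.9579.
and ρ(B_{ω*}) = 1.9579 − 1 = 0.9579.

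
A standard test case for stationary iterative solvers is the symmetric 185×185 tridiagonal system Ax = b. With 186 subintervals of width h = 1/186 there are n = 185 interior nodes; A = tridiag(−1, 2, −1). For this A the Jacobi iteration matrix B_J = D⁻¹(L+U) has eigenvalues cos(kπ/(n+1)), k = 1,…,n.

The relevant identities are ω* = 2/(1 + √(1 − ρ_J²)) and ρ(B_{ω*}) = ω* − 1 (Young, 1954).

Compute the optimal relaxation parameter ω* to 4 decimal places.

½·tridiag(1,0,1) at n=185: λ_k = cos(kπ/186); max |λ| at k=1 ⇒ ρ_J = cos(π/186) ≈ 0.9999.
√(1−ρ_J²) = |sin(π/186)| = 0.01689
[ω*] 2 ÷ (1 + 0.01689) = 2 ÷ 1.01689 = 1.9668.
and ρ(B_{ω*}) = 1.9668 − 1 = 0.9668.

ω* = 1.9668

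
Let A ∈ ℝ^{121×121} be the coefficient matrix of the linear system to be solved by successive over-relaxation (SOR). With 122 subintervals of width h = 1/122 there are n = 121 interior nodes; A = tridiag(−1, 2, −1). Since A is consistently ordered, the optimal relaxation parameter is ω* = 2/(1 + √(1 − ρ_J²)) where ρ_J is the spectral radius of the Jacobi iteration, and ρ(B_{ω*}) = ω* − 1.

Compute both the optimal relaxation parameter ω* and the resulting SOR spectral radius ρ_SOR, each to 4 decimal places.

ω* = 1.9498, ρ_SOR = 0.9498

spectrum of D⁻¹(L+U) = {cos(kπ/122) : 1≤k≤121}; ρ_J = cos(π/122) = 0.9997.
1 − cos²(π/122) = sin²(π/122) ⇒ √(1−ρ_J²) = sin(π/122) = 0.02575.
ω* = 2/(1+0.02575) = 1.9498
ρ_SOR = ω* − 1 = 1.9498 − 1 = 0.9498.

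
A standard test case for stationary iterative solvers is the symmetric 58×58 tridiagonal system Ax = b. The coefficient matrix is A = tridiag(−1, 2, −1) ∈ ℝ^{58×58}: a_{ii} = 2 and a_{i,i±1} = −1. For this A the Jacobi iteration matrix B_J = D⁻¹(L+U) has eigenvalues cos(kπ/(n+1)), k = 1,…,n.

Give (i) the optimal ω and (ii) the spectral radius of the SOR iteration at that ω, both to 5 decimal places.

spectrum of D⁻¹(L+U) = {cos(kπ/59) : 1≤k≤58}; ρ_J = cos(π/59) = 0.99858.
√(1 − cos²(π/59)) = sin(π/59) ≈ 0.053222.
ω* = 2 / (1 + 0.053222) = 2 / 1.053222 ≈ 1.89893.
Hence ρ(B_{ω*}) = 1.89893 − 1 = 0.89893.

ω* = 1.89893, ρ_SOR = 0.89893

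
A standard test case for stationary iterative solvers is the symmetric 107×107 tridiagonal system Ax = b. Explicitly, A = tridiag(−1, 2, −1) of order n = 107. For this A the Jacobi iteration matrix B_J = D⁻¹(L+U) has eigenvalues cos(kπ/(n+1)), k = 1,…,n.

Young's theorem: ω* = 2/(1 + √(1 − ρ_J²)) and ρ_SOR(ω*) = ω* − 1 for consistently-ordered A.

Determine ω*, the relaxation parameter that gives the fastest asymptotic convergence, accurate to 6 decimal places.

ρ_J = max_k |cos(kπ/108)| = cos(π/108) = 0.999577
1 − cos²(π/108) = sin²(π/108) ⇒ √(1−ρ_J²) = sin(π/108) = 0.0290847.
So ω* = 2/1.0290847 = 1.943475 (Young).
ρ_SOR = ω* − 1 = 1.943475 − 1 = 0.943475.

ω* = 1.943475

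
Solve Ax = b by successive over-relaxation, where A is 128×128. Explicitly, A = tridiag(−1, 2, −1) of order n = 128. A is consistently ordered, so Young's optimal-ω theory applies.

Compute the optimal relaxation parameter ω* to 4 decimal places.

[ρ_J] n=128: ρ(B_J) = cos(π/(n+1)) = cos(π/129) = 0.9997.
√(1−ρ_J²) = |sin(π/129)| = 0.02435
ω* = 2/(1+0.02435) = 1.9525
[ρ_SOR] ω* − 1 = 0.9525.

ω* = 1.9525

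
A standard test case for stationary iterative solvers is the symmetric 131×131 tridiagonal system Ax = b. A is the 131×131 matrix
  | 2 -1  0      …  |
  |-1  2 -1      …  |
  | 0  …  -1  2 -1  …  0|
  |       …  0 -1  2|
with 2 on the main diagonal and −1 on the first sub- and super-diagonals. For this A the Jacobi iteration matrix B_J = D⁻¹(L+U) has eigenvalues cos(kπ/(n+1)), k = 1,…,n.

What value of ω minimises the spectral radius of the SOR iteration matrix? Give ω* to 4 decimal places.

ω* = 1.9535

[ρ_J] n=131: ρ(B_J) = cos(π/(n+1)) = cos(π/132) = 0.9997.
√(1−ρ_J²) simplifies to sin(π/132) = 0.02380.
Young: ω* = 2/(1+√(1−ρ_J²)) = 2/(1+0.02380) = 2/1.02380 = 1.9535.
[ρ_SOR] ω* − 1 = 0.9535.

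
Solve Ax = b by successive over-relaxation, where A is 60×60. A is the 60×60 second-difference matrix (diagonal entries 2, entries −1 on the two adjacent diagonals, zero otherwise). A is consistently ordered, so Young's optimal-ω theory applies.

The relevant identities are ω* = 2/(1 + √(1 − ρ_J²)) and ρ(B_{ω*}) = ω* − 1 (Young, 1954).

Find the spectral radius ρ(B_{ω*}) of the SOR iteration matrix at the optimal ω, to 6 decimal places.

ρ_SOR = 0.902083

With n=60, ρ(Jacobi) = cos(π/61) = 0.998674.
√(1−ρ_J²) simplifies to sin(π/61) = 0.0514788.
ω* = 2/(1 + 0.0514788) = 2/1.0514788 = 1.902083.
[ρ_SOR] ω* − 1 = 0.902083.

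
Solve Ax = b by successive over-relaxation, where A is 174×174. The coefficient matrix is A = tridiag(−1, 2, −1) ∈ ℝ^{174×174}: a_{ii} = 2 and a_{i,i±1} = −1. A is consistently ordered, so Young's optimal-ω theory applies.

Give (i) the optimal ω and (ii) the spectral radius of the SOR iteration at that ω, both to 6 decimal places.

ω* = 1.964731, ρ_SOR = 0.964731

n=174: λ(B_J) = 1 − λ(A)/2 = cos(kπ/175); k=1 gives ρ_J = 0.999839.
√(1 − cos²(π/175)) = sin(π/175) ≈ 0.0179510.
ω* = 2 / (1 + 0.0179510) = 2 / 1.0179510 ≈ 1.964731.
Hence ρ(B_{ω*}) = 1.964731 − 1 = 0.964731.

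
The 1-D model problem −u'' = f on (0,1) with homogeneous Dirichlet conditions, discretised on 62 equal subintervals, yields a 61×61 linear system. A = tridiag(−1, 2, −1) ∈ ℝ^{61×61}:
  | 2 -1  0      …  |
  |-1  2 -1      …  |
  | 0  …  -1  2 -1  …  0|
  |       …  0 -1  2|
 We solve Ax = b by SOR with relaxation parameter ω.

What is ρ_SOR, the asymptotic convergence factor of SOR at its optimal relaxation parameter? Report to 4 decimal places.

ρ_SOR = 0.9036

[ρ_J] n=61: ρ(B_J) = cos(π/(n+1)) = cos(π/62) = 0.9987.
√(1 − cos²(π/62)) = sin(π/62) ≈ 0.05065.
ω* = 2/(1+0.05065) = 1.9036
At ω = 1.9036 every |λ(B_ω)| = ω−1, so ρ_SOR = 0.9036.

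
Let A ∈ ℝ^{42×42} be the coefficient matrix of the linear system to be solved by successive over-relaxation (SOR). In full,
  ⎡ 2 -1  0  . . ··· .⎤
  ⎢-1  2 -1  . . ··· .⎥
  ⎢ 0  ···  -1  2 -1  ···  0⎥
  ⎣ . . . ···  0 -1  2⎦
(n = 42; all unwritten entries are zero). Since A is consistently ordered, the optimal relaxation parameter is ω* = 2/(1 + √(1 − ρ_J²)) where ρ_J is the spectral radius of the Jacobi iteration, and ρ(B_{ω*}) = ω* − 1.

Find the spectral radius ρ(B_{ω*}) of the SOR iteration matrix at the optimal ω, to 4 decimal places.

ρ_SOR = 0.8639

½·tridiag(1,0,1) at n=42: λ_k = cos(kπ/43); max |λ| at k=1 ⇒ ρ_J = cos(π/43) ≈ 0.9973.
√(1 − cos²(π/43)) = sin(π/43) ≈ 0.07300.
So ω* = 2/1.07300 = 1.8639 (Young).
ρ_SOR = ω* − 1 ≈ 0.8639.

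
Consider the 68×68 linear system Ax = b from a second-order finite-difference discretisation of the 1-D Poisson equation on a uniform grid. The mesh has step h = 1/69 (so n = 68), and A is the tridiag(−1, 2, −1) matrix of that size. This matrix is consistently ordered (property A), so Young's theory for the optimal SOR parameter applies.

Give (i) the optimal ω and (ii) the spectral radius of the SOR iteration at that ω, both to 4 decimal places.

½·tridiag(1,0,1) at n=68: λ_k = cos(kπ/69); max |λ| at k=1 ⇒ ρ_J = cos(π/69) ≈ 0.9990.
√(1−ρ_J²) = |sin(π/69)| = 0.04551
Then 2/(1+√(1−ρ_J²)) = 2/(1+0.04551); ω* = 2/1.04551 = 1.9129.
ρ(B_{ω*}) = ω*−1 = 0.9129

ω* = 1.9129, ρ_SOR = 0.9129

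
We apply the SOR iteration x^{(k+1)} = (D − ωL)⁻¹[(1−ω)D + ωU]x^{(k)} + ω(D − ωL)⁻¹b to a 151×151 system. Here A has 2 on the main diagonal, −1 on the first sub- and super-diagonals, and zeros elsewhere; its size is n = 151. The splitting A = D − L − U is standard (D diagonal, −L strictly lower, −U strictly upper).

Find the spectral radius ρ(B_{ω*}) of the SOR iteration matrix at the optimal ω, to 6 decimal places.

ρ_SOR = 0.959503

ρ_J = max_k |cos(kπ/152)| = cos(π/152) = 0.999786
√(1−ρ_J²) = |sin(π/152)| = 0.0206669
Young: ω* = 2/(1+√(1−ρ_J²)) = 2/(1+0.0206669) = 2/1.0206669 = 1.959503.
ρ(B_{ω*}) = ω*−1 = 0.959503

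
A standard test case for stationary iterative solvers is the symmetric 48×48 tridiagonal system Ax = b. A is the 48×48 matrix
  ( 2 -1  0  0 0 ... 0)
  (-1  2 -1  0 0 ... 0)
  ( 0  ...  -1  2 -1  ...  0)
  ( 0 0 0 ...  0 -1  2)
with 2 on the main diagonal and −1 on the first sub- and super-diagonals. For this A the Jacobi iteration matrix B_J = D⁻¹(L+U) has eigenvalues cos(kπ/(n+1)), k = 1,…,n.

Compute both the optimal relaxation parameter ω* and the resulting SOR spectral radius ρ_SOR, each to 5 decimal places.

With n=48, ρ(Jacobi) = cos(π/49) = 0.99795.
√(1−ρ_J²) = |sin(π/49)| = 0.064070
ω* = 2 / (1 + 0.064070) = 2 / 1.064070 ≈ 1.87958.
Hence ρ(B_{ω*}) = 1.87958 − 1 = 0.87958.

ω* = 1.87958, ρ_SOR = 0.87958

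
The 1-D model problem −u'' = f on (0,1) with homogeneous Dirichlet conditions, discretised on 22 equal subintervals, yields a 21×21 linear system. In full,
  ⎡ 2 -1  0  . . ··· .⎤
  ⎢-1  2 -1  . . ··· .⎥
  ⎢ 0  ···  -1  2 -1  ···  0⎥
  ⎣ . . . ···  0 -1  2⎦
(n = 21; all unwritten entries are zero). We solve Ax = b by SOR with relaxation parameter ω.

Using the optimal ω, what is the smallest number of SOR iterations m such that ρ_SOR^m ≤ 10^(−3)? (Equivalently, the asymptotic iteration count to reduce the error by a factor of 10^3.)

m = 25

½·tridiag(1,0,1) at n=21: λ_k = cos(kπ/22); max |λ| at k=1 ⇒ ρ_J = cos(π/22) ≈ 0.9898214.
root = sin(π/22) = 0.1423148  (since 1−cos² = sin²).
Young: ω* = 2/(1+√(1−ρ_J²)) = 2/(1+0.1423148) = 2/1.1423148 = 1.7508309.
Hence ρ(B_{ω*}) = 1.7508309 − 1 = 0.7508309.
3·ln10 = 6.90776; −ln(0.7508309) = 0.286575; m = ⌈6.90776/0.286575⌉ = ⌈24.105⌉ = 25.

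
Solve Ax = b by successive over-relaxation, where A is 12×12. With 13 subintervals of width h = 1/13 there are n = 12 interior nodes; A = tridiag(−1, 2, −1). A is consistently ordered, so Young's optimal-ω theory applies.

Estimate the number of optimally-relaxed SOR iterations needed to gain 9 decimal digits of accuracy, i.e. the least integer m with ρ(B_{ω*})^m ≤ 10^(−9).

n=12: λ(B_J) = 1 − λ(A)/2 = cos(kπ/13); k=1 gives ρ_J = 0.9709418.
√(1−ρ_J²) simplifies to sin(π/13) = 0.2393157.
Young: ω* = 2/(1+√(1−ρ_J²)) = 2/(1+0.2393157) = 2/1.2393157 = 1.6137938.
At ω = 1.6137938 every |λ(B_ω)| = ω−1, so ρ_SOR = 0.6137938.
Need (0.6137938)^m ≤ 10^(−9): m ≥ 9·ln10/|ln 0.6137938| = 20.7233/0.488096 = 42.457 ⇒ m = 43.

m = 43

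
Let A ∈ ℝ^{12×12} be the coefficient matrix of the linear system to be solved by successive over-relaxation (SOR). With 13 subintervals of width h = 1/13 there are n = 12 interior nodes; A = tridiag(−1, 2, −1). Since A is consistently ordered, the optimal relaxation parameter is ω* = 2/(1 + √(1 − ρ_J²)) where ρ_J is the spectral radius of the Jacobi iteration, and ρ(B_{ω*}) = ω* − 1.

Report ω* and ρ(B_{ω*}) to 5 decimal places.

n=12: λ(B_J) = 1 − λ(A)/2 = cos(kπ/13); k=1 gives ρ_J = 0.97094.
root = sin(π/13) = 0.239316  (since 1−cos² = sin²).
[ω*] 2 ÷ (1 + 0.239316) = 2 ÷ 1.239316 = 1.61379.
ρ(B_{ω*}) = ω*−1 = 0.61379

ω* = 1.61379, ρ_SOR = 0.61379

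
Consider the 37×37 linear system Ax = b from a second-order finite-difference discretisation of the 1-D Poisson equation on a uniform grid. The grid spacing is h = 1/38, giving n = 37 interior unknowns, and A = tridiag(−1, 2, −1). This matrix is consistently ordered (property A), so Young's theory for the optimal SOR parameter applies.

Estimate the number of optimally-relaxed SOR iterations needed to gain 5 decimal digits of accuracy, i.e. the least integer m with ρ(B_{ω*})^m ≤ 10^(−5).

B_J for the 37×37 system has eigenvalues cos(kπ/38); ρ_J = cos(π/38) = 0.9965845.
1 − cos²(π/38) = sin²(π/38) ⇒ √(1−ρ_J²) = sin(π/38) = 0.0825793.
ω* = 2/(1+0.0825793) = 1.8474397
Hence ρ(B_{ω*}) = 1.8474397 − 1 = 0.8474397.
For 5 digits: m = 5·ln10 / (−ln 0.8474397) = 11.5129/0.165536 = 69.549; round up → m = 70.

m = 70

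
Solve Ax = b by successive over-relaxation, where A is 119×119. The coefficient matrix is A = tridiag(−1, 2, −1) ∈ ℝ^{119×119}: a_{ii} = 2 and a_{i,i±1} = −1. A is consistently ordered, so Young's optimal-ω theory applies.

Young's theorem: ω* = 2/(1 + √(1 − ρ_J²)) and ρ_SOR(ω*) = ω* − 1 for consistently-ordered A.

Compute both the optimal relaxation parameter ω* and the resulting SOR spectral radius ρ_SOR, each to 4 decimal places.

ω* = 1.9490, ρ_SOR = 0.9490

[ρ_J] n=119: ρ(B_J) = cos(π/(n+1)) = cos(π/120) = 0.9997.
1 − cos²(π/120) = sin²(π/120) ⇒ √(1−ρ_J²) = sin(π/120) = 0.02618.
ω* = 2/(1+0.02618) = 1.9490
ρ_SOR = ω* − 1 ≈ 0.9490.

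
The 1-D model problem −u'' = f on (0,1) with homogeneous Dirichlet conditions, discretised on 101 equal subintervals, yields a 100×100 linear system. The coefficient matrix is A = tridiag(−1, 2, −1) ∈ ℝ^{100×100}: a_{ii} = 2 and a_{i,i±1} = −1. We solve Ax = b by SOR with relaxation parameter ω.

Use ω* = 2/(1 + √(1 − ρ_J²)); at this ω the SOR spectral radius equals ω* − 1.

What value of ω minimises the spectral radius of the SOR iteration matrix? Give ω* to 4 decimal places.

ω* = 1.9397

½·tridiag(1,0,1) at n=100: λ_k = cos(kπ/101); max |λ| at k=1 ⇒ ρ_J = cos(π/101) ≈ 0.9995.
root = sin(π/101) = 0.03110  (since 1−cos² = sin²).
ω* = 2 / (1 + 0.03110) = 2 / 1.03110 ≈ 1.9397.
and ρ(B_{ω*}) = 1.9397 − 1 = 0.9397.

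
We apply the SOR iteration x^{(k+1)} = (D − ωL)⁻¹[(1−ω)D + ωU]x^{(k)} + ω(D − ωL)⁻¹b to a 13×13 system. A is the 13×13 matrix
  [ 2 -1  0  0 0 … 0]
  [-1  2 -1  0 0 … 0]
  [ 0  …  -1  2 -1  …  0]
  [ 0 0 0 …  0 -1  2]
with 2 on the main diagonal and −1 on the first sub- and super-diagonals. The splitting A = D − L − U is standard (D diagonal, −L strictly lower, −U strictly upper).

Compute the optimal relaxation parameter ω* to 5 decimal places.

½·tridiag(1,0,1) at n=13: λ_k = cos(kπ/14); max |λ| at k=1 ⇒ ρ_J = cos(π/14) ≈ 0.97493.
√(1−ρ_J²) simplifies to sin(π/14) = 0.222521.
ω* = 2 / (1 + 0.222521) = 2 / 1.222521 ≈ 1.63596.
ρ(B_{ω*}) = ω*−1 = 0.63596

ω* = 1.63596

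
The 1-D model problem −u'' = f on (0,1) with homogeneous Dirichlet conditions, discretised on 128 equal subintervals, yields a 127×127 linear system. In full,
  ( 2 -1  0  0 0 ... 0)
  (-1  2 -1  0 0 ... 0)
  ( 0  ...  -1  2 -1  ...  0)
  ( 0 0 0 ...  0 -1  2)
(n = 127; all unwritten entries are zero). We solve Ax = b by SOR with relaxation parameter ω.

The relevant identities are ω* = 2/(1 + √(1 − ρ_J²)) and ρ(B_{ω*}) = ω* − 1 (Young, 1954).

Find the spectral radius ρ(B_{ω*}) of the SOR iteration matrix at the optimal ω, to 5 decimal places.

[ρ_J] n=127: ρ(B_J) = cos(π/(n+1)) = cos(π/128) = 0.99970.
√(1 − cos²(π/128)) = sin(π/128) ≈ 0.024541.
ω* = 2/(1 + 0.024541) = 2/1.024541 = 1.95209.
Hence ρ(B_{ω*}) = 1.95209 − 1 = 0.95209.

ρ_SOR = 0.95209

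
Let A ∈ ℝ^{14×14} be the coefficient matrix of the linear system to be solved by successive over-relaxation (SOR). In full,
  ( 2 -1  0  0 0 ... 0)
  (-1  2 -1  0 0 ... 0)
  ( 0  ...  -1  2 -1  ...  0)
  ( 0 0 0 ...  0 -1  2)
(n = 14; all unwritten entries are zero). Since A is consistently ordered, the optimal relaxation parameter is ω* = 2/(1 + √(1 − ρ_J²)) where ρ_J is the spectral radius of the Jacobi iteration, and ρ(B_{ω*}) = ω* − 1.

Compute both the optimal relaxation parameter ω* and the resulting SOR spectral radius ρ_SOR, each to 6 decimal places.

[ρ_J] n=14: ρ(B_J) = cos(π/(n+1)) = cos(π/15) = 0.978148.
√(1 − cos²(π/15)) = sin(π/15) ≈ 0.2079117.
Young: ω* = 2/(1+√(1−ρ_J²)) = 2/(1+0.2079117) = 2/1.2079117 = 1.655750.
Hence ρ(B_{ω*}) = 1.655750 − 1 = 0.655750.

ω* = 1.655750, ρ_SOR = 0.655750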